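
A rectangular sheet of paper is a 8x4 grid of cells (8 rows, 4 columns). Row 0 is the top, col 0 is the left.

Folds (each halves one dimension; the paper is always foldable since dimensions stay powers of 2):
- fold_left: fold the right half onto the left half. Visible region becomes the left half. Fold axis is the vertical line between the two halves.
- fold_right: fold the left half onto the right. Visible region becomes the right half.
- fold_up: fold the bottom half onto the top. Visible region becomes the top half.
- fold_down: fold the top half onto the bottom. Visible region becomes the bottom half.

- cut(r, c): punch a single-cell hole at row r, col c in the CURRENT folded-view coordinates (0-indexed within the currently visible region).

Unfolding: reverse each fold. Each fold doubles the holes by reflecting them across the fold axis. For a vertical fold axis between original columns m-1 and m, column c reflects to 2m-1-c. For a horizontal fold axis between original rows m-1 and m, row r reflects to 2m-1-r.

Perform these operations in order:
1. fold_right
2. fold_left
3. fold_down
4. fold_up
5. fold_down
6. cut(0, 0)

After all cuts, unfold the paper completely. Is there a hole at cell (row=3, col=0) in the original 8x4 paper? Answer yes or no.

Op 1 fold_right: fold axis v@2; visible region now rows[0,8) x cols[2,4) = 8x2
Op 2 fold_left: fold axis v@3; visible region now rows[0,8) x cols[2,3) = 8x1
Op 3 fold_down: fold axis h@4; visible region now rows[4,8) x cols[2,3) = 4x1
Op 4 fold_up: fold axis h@6; visible region now rows[4,6) x cols[2,3) = 2x1
Op 5 fold_down: fold axis h@5; visible region now rows[5,6) x cols[2,3) = 1x1
Op 6 cut(0, 0): punch at orig (5,2); cuts so far [(5, 2)]; region rows[5,6) x cols[2,3) = 1x1
Unfold 1 (reflect across h@5): 2 holes -> [(4, 2), (5, 2)]
Unfold 2 (reflect across h@6): 4 holes -> [(4, 2), (5, 2), (6, 2), (7, 2)]
Unfold 3 (reflect across h@4): 8 holes -> [(0, 2), (1, 2), (2, 2), (3, 2), (4, 2), (5, 2), (6, 2), (7, 2)]
Unfold 4 (reflect across v@3): 16 holes -> [(0, 2), (0, 3), (1, 2), (1, 3), (2, 2), (2, 3), (3, 2), (3, 3), (4, 2), (4, 3), (5, 2), (5, 3), (6, 2), (6, 3), (7, 2), (7, 3)]
Unfold 5 (reflect across v@2): 32 holes -> [(0, 0), (0, 1), (0, 2), (0, 3), (1, 0), (1, 1), (1, 2), (1, 3), (2, 0), (2, 1), (2, 2), (2, 3), (3, 0), (3, 1), (3, 2), (3, 3), (4, 0), (4, 1), (4, 2), (4, 3), (5, 0), (5, 1), (5, 2), (5, 3), (6, 0), (6, 1), (6, 2), (6, 3), (7, 0), (7, 1), (7, 2), (7, 3)]
Holes: [(0, 0), (0, 1), (0, 2), (0, 3), (1, 0), (1, 1), (1, 2), (1, 3), (2, 0), (2, 1), (2, 2), (2, 3), (3, 0), (3, 1), (3, 2), (3, 3), (4, 0), (4, 1), (4, 2), (4, 3), (5, 0), (5, 1), (5, 2), (5, 3), (6, 0), (6, 1), (6, 2), (6, 3), (7, 0), (7, 1), (7, 2), (7, 3)]

Answer: yes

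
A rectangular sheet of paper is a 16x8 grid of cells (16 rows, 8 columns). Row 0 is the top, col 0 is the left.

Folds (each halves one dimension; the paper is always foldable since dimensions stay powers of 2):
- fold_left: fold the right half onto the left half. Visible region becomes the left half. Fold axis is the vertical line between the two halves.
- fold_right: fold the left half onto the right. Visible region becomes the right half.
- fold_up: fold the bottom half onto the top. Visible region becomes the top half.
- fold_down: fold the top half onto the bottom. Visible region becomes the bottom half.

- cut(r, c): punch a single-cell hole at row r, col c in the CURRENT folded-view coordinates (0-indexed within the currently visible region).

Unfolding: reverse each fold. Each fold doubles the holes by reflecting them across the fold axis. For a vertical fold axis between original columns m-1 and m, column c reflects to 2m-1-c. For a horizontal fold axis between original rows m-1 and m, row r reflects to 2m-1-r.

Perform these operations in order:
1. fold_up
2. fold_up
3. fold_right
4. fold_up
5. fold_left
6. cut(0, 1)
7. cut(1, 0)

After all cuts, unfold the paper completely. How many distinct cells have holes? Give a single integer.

Op 1 fold_up: fold axis h@8; visible region now rows[0,8) x cols[0,8) = 8x8
Op 2 fold_up: fold axis h@4; visible region now rows[0,4) x cols[0,8) = 4x8
Op 3 fold_right: fold axis v@4; visible region now rows[0,4) x cols[4,8) = 4x4
Op 4 fold_up: fold axis h@2; visible region now rows[0,2) x cols[4,8) = 2x4
Op 5 fold_left: fold axis v@6; visible region now rows[0,2) x cols[4,6) = 2x2
Op 6 cut(0, 1): punch at orig (0,5); cuts so far [(0, 5)]; region rows[0,2) x cols[4,6) = 2x2
Op 7 cut(1, 0): punch at orig (1,4); cuts so far [(0, 5), (1, 4)]; region rows[0,2) x cols[4,6) = 2x2
Unfold 1 (reflect across v@6): 4 holes -> [(0, 5), (0, 6), (1, 4), (1, 7)]
Unfold 2 (reflect across h@2): 8 holes -> [(0, 5), (0, 6), (1, 4), (1, 7), (2, 4), (2, 7), (3, 5), (3, 6)]
Unfold 3 (reflect across v@4): 16 holes -> [(0, 1), (0, 2), (0, 5), (0, 6), (1, 0), (1, 3), (1, 4), (1, 7), (2, 0), (2, 3), (2, 4), (2, 7), (3, 1), (3, 2), (3, 5), (3, 6)]
Unfold 4 (reflect across h@4): 32 holes -> [(0, 1), (0, 2), (0, 5), (0, 6), (1, 0), (1, 3), (1, 4), (1, 7), (2, 0), (2, 3), (2, 4), (2, 7), (3, 1), (3, 2), (3, 5), (3, 6), (4, 1), (4, 2), (4, 5), (4, 6), (5, 0), (5, 3), (5, 4), (5, 7), (6, 0), (6, 3), (6, 4), (6, 7), (7, 1), (7, 2), (7, 5), (7, 6)]
Unfold 5 (reflect across h@8): 64 holes -> [(0, 1), (0, 2), (0, 5), (0, 6), (1, 0), (1, 3), (1, 4), (1, 7), (2, 0), (2, 3), (2, 4), (2, 7), (3, 1), (3, 2), (3, 5), (3, 6), (4, 1), (4, 2), (4, 5), (4, 6), (5, 0), (5, 3), (5, 4), (5, 7), (6, 0), (6, 3), (6, 4), (6, 7), (7, 1), (7, 2), (7, 5), (7, 6), (8, 1), (8, 2), (8, 5), (8, 6), (9, 0), (9, 3), (9, 4), (9, 7), (10, 0), (10, 3), (10, 4), (10, 7), (11, 1), (11, 2), (11, 5), (11, 6), (12, 1), (12, 2), (12, 5), (12, 6), (13, 0), (13, 3), (13, 4), (13, 7), (14, 0), (14, 3), (14, 4), (14, 7), (15, 1), (15, 2), (15, 5), (15, 6)]

Answer: 64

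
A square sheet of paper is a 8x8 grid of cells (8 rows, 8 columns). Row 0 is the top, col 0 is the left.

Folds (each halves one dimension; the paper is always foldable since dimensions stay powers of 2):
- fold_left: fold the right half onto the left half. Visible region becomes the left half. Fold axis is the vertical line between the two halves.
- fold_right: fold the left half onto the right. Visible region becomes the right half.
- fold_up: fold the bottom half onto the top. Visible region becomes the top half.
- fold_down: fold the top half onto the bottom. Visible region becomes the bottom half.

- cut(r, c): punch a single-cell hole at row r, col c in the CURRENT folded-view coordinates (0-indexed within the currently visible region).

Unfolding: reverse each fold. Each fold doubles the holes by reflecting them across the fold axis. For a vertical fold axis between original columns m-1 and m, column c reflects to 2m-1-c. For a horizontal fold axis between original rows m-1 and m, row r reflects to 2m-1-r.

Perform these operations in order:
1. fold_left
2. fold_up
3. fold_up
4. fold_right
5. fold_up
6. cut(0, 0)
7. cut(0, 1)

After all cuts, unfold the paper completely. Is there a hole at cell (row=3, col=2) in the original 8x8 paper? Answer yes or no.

Op 1 fold_left: fold axis v@4; visible region now rows[0,8) x cols[0,4) = 8x4
Op 2 fold_up: fold axis h@4; visible region now rows[0,4) x cols[0,4) = 4x4
Op 3 fold_up: fold axis h@2; visible region now rows[0,2) x cols[0,4) = 2x4
Op 4 fold_right: fold axis v@2; visible region now rows[0,2) x cols[2,4) = 2x2
Op 5 fold_up: fold axis h@1; visible region now rows[0,1) x cols[2,4) = 1x2
Op 6 cut(0, 0): punch at orig (0,2); cuts so far [(0, 2)]; region rows[0,1) x cols[2,4) = 1x2
Op 7 cut(0, 1): punch at orig (0,3); cuts so far [(0, 2), (0, 3)]; region rows[0,1) x cols[2,4) = 1x2
Unfold 1 (reflect across h@1): 4 holes -> [(0, 2), (0, 3), (1, 2), (1, 3)]
Unfold 2 (reflect across v@2): 8 holes -> [(0, 0), (0, 1), (0, 2), (0, 3), (1, 0), (1, 1), (1, 2), (1, 3)]
Unfold 3 (reflect across h@2): 16 holes -> [(0, 0), (0, 1), (0, 2), (0, 3), (1, 0), (1, 1), (1, 2), (1, 3), (2, 0), (2, 1), (2, 2), (2, 3), (3, 0), (3, 1), (3, 2), (3, 3)]
Unfold 4 (reflect across h@4): 32 holes -> [(0, 0), (0, 1), (0, 2), (0, 3), (1, 0), (1, 1), (1, 2), (1, 3), (2, 0), (2, 1), (2, 2), (2, 3), (3, 0), (3, 1), (3, 2), (3, 3), (4, 0), (4, 1), (4, 2), (4, 3), (5, 0), (5, 1), (5, 2), (5, 3), (6, 0), (6, 1), (6, 2), (6, 3), (7, 0), (7, 1), (7, 2), (7, 3)]
Unfold 5 (reflect across v@4): 64 holes -> [(0, 0), (0, 1), (0, 2), (0, 3), (0, 4), (0, 5), (0, 6), (0, 7), (1, 0), (1, 1), (1, 2), (1, 3), (1, 4), (1, 5), (1, 6), (1, 7), (2, 0), (2, 1), (2, 2), (2, 3), (2, 4), (2, 5), (2, 6), (2, 7), (3, 0), (3, 1), (3, 2), (3, 3), (3, 4), (3, 5), (3, 6), (3, 7), (4, 0), (4, 1), (4, 2), (4, 3), (4, 4), (4, 5), (4, 6), (4, 7), (5, 0), (5, 1), (5, 2), (5, 3), (5, 4), (5, 5), (5, 6), (5, 7), (6, 0), (6, 1), (6, 2), (6, 3), (6, 4), (6, 5), (6, 6), (6, 7), (7, 0), (7, 1), (7, 2), (7, 3), (7, 4), (7, 5), (7, 6), (7, 7)]
Holes: [(0, 0), (0, 1), (0, 2), (0, 3), (0, 4), (0, 5), (0, 6), (0, 7), (1, 0), (1, 1), (1, 2), (1, 3), (1, 4), (1, 5), (1, 6), (1, 7), (2, 0), (2, 1), (2, 2), (2, 3), (2, 4), (2, 5), (2, 6), (2, 7), (3, 0), (3, 1), (3, 2), (3, 3), (3, 4), (3, 5), (3, 6), (3, 7), (4, 0), (4, 1), (4, 2), (4, 3), (4, 4), (4, 5), (4, 6), (4, 7), (5, 0), (5, 1), (5, 2), (5, 3), (5, 4), (5, 5), (5, 6), (5, 7), (6, 0), (6, 1), (6, 2), (6, 3), (6, 4), (6, 5), (6, 6), (6, 7), (7, 0), (7, 1), (7, 2), (7, 3), (7, 4), (7, 5), (7, 6), (7, 7)]

Answer: yes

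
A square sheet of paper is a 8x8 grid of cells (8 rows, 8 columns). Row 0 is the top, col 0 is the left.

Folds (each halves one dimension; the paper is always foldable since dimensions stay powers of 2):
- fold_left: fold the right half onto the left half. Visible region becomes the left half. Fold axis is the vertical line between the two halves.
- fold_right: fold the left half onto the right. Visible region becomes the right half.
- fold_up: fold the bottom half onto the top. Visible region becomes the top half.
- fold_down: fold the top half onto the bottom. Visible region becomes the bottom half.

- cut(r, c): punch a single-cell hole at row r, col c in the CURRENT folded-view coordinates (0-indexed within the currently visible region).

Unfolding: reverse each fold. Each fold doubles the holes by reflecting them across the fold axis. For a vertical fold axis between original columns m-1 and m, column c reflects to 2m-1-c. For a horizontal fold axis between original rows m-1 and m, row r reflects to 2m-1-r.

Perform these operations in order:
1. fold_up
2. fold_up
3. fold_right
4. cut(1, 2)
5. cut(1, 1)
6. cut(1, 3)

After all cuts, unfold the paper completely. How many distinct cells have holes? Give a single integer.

Op 1 fold_up: fold axis h@4; visible region now rows[0,4) x cols[0,8) = 4x8
Op 2 fold_up: fold axis h@2; visible region now rows[0,2) x cols[0,8) = 2x8
Op 3 fold_right: fold axis v@4; visible region now rows[0,2) x cols[4,8) = 2x4
Op 4 cut(1, 2): punch at orig (1,6); cuts so far [(1, 6)]; region rows[0,2) x cols[4,8) = 2x4
Op 5 cut(1, 1): punch at orig (1,5); cuts so far [(1, 5), (1, 6)]; region rows[0,2) x cols[4,8) = 2x4
Op 6 cut(1, 3): punch at orig (1,7); cuts so far [(1, 5), (1, 6), (1, 7)]; region rows[0,2) x cols[4,8) = 2x4
Unfold 1 (reflect across v@4): 6 holes -> [(1, 0), (1, 1), (1, 2), (1, 5), (1, 6), (1, 7)]
Unfold 2 (reflect across h@2): 12 holes -> [(1, 0), (1, 1), (1, 2), (1, 5), (1, 6), (1, 7), (2, 0), (2, 1), (2, 2), (2, 5), (2, 6), (2, 7)]
Unfold 3 (reflect across h@4): 24 holes -> [(1, 0), (1, 1), (1, 2), (1, 5), (1, 6), (1, 7), (2, 0), (2, 1), (2, 2), (2, 5), (2, 6), (2, 7), (5, 0), (5, 1), (5, 2), (5, 5), (5, 6), (5, 7), (6, 0), (6, 1), (6, 2), (6, 5), (6, 6), (6, 7)]

Answer: 24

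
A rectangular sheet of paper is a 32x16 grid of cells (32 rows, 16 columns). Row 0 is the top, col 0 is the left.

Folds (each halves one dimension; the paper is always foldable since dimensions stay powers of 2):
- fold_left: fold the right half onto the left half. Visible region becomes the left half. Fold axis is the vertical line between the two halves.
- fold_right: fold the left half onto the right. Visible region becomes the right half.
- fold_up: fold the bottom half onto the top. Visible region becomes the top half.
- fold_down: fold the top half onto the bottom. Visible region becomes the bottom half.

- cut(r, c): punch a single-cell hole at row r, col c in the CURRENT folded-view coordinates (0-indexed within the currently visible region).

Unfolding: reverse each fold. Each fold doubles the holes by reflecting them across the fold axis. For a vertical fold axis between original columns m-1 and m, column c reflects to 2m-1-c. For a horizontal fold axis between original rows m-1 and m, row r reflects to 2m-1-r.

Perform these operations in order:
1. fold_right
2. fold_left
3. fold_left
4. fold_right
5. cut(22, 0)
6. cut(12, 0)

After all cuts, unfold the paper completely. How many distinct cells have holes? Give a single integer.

Answer: 32

Derivation:
Op 1 fold_right: fold axis v@8; visible region now rows[0,32) x cols[8,16) = 32x8
Op 2 fold_left: fold axis v@12; visible region now rows[0,32) x cols[8,12) = 32x4
Op 3 fold_left: fold axis v@10; visible region now rows[0,32) x cols[8,10) = 32x2
Op 4 fold_right: fold axis v@9; visible region now rows[0,32) x cols[9,10) = 32x1
Op 5 cut(22, 0): punch at orig (22,9); cuts so far [(22, 9)]; region rows[0,32) x cols[9,10) = 32x1
Op 6 cut(12, 0): punch at orig (12,9); cuts so far [(12, 9), (22, 9)]; region rows[0,32) x cols[9,10) = 32x1
Unfold 1 (reflect across v@9): 4 holes -> [(12, 8), (12, 9), (22, 8), (22, 9)]
Unfold 2 (reflect across v@10): 8 holes -> [(12, 8), (12, 9), (12, 10), (12, 11), (22, 8), (22, 9), (22, 10), (22, 11)]
Unfold 3 (reflect across v@12): 16 holes -> [(12, 8), (12, 9), (12, 10), (12, 11), (12, 12), (12, 13), (12, 14), (12, 15), (22, 8), (22, 9), (22, 10), (22, 11), (22, 12), (22, 13), (22, 14), (22, 15)]
Unfold 4 (reflect across v@8): 32 holes -> [(12, 0), (12, 1), (12, 2), (12, 3), (12, 4), (12, 5), (12, 6), (12, 7), (12, 8), (12, 9), (12, 10), (12, 11), (12, 12), (12, 13), (12, 14), (12, 15), (22, 0), (22, 1), (22, 2), (22, 3), (22, 4), (22, 5), (22, 6), (22, 7), (22, 8), (22, 9), (22, 10), (22, 11), (22, 12), (22, 13), (22, 14), (22, 15)]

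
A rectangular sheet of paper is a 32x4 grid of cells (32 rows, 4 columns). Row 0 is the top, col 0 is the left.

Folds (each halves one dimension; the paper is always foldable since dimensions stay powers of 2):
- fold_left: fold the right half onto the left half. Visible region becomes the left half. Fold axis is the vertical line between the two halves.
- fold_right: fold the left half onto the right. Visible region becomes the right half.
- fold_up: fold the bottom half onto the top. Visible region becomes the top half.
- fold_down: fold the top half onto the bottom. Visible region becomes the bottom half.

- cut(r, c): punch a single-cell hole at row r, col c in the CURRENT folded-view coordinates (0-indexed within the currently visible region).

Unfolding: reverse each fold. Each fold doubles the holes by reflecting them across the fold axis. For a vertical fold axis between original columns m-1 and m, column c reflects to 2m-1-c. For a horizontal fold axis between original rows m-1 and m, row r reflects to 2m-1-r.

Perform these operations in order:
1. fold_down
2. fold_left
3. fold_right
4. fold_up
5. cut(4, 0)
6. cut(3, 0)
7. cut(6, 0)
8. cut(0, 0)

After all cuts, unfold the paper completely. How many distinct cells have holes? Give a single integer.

Answer: 64

Derivation:
Op 1 fold_down: fold axis h@16; visible region now rows[16,32) x cols[0,4) = 16x4
Op 2 fold_left: fold axis v@2; visible region now rows[16,32) x cols[0,2) = 16x2
Op 3 fold_right: fold axis v@1; visible region now rows[16,32) x cols[1,2) = 16x1
Op 4 fold_up: fold axis h@24; visible region now rows[16,24) x cols[1,2) = 8x1
Op 5 cut(4, 0): punch at orig (20,1); cuts so far [(20, 1)]; region rows[16,24) x cols[1,2) = 8x1
Op 6 cut(3, 0): punch at orig (19,1); cuts so far [(19, 1), (20, 1)]; region rows[16,24) x cols[1,2) = 8x1
Op 7 cut(6, 0): punch at orig (22,1); cuts so far [(19, 1), (20, 1), (22, 1)]; region rows[16,24) x cols[1,2) = 8x1
Op 8 cut(0, 0): punch at orig (16,1); cuts so far [(16, 1), (19, 1), (20, 1), (22, 1)]; region rows[16,24) x cols[1,2) = 8x1
Unfold 1 (reflect across h@24): 8 holes -> [(16, 1), (19, 1), (20, 1), (22, 1), (25, 1), (27, 1), (28, 1), (31, 1)]
Unfold 2 (reflect across v@1): 16 holes -> [(16, 0), (16, 1), (19, 0), (19, 1), (20, 0), (20, 1), (22, 0), (22, 1), (25, 0), (25, 1), (27, 0), (27, 1), (28, 0), (28, 1), (31, 0), (31, 1)]
Unfold 3 (reflect across v@2): 32 holes -> [(16, 0), (16, 1), (16, 2), (16, 3), (19, 0), (19, 1), (19, 2), (19, 3), (20, 0), (20, 1), (20, 2), (20, 3), (22, 0), (22, 1), (22, 2), (22, 3), (25, 0), (25, 1), (25, 2), (25, 3), (27, 0), (27, 1), (27, 2), (27, 3), (28, 0), (28, 1), (28, 2), (28, 3), (31, 0), (31, 1), (31, 2), (31, 3)]
Unfold 4 (reflect across h@16): 64 holes -> [(0, 0), (0, 1), (0, 2), (0, 3), (3, 0), (3, 1), (3, 2), (3, 3), (4, 0), (4, 1), (4, 2), (4, 3), (6, 0), (6, 1), (6, 2), (6, 3), (9, 0), (9, 1), (9, 2), (9, 3), (11, 0), (11, 1), (11, 2), (11, 3), (12, 0), (12, 1), (12, 2), (12, 3), (15, 0), (15, 1), (15, 2), (15, 3), (16, 0), (16, 1), (16, 2), (16, 3), (19, 0), (19, 1), (19, 2), (19, 3), (20, 0), (20, 1), (20, 2), (20, 3), (22, 0), (22, 1), (22, 2), (22, 3), (25, 0), (25, 1), (25, 2), (25, 3), (27, 0), (27, 1), (27, 2), (27, 3), (28, 0), (28, 1), (28, 2), (28, 3), (31, 0), (31, 1), (31, 2), (31, 3)]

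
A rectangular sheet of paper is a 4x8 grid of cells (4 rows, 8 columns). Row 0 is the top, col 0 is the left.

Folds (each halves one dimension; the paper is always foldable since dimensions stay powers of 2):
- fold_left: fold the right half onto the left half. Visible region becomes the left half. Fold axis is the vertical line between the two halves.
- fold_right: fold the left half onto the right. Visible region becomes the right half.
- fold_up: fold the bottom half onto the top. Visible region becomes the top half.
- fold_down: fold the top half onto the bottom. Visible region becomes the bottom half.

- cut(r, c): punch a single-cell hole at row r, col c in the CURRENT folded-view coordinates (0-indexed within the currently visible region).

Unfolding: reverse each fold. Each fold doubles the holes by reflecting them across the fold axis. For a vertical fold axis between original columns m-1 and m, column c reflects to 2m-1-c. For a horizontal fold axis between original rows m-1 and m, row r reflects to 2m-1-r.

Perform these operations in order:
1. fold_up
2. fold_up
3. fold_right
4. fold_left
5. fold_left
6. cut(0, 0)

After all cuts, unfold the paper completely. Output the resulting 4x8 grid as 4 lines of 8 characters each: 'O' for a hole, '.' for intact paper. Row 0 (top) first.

Answer: OOOOOOOO
OOOOOOOO
OOOOOOOO
OOOOOOOO

Derivation:
Op 1 fold_up: fold axis h@2; visible region now rows[0,2) x cols[0,8) = 2x8
Op 2 fold_up: fold axis h@1; visible region now rows[0,1) x cols[0,8) = 1x8
Op 3 fold_right: fold axis v@4; visible region now rows[0,1) x cols[4,8) = 1x4
Op 4 fold_left: fold axis v@6; visible region now rows[0,1) x cols[4,6) = 1x2
Op 5 fold_left: fold axis v@5; visible region now rows[0,1) x cols[4,5) = 1x1
Op 6 cut(0, 0): punch at orig (0,4); cuts so far [(0, 4)]; region rows[0,1) x cols[4,5) = 1x1
Unfold 1 (reflect across v@5): 2 holes -> [(0, 4), (0, 5)]
Unfold 2 (reflect across v@6): 4 holes -> [(0, 4), (0, 5), (0, 6), (0, 7)]
Unfold 3 (reflect across v@4): 8 holes -> [(0, 0), (0, 1), (0, 2), (0, 3), (0, 4), (0, 5), (0, 6), (0, 7)]
Unfold 4 (reflect across h@1): 16 holes -> [(0, 0), (0, 1), (0, 2), (0, 3), (0, 4), (0, 5), (0, 6), (0, 7), (1, 0), (1, 1), (1, 2), (1, 3), (1, 4), (1, 5), (1, 6), (1, 7)]
Unfold 5 (reflect across h@2): 32 holes -> [(0, 0), (0, 1), (0, 2), (0, 3), (0, 4), (0, 5), (0, 6), (0, 7), (1, 0), (1, 1), (1, 2), (1, 3), (1, 4), (1, 5), (1, 6), (1, 7), (2, 0), (2, 1), (2, 2), (2, 3), (2, 4), (2, 5), (2, 6), (2, 7), (3, 0), (3, 1), (3, 2), (3, 3), (3, 4), (3, 5), (3, 6), (3, 7)]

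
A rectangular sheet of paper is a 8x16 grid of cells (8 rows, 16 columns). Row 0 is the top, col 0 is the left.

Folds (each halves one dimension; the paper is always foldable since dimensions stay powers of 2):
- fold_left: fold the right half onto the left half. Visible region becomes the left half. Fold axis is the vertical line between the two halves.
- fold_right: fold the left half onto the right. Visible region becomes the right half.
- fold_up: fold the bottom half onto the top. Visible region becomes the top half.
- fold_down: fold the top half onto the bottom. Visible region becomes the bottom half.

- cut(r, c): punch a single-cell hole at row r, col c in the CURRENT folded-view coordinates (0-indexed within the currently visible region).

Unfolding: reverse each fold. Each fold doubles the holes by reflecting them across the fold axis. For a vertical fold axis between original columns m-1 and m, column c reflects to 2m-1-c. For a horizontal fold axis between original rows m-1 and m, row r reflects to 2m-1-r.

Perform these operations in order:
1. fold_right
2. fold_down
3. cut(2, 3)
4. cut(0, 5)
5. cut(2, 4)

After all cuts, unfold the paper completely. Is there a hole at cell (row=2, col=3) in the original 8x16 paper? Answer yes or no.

Op 1 fold_right: fold axis v@8; visible region now rows[0,8) x cols[8,16) = 8x8
Op 2 fold_down: fold axis h@4; visible region now rows[4,8) x cols[8,16) = 4x8
Op 3 cut(2, 3): punch at orig (6,11); cuts so far [(6, 11)]; region rows[4,8) x cols[8,16) = 4x8
Op 4 cut(0, 5): punch at orig (4,13); cuts so far [(4, 13), (6, 11)]; region rows[4,8) x cols[8,16) = 4x8
Op 5 cut(2, 4): punch at orig (6,12); cuts so far [(4, 13), (6, 11), (6, 12)]; region rows[4,8) x cols[8,16) = 4x8
Unfold 1 (reflect across h@4): 6 holes -> [(1, 11), (1, 12), (3, 13), (4, 13), (6, 11), (6, 12)]
Unfold 2 (reflect across v@8): 12 holes -> [(1, 3), (1, 4), (1, 11), (1, 12), (3, 2), (3, 13), (4, 2), (4, 13), (6, 3), (6, 4), (6, 11), (6, 12)]
Holes: [(1, 3), (1, 4), (1, 11), (1, 12), (3, 2), (3, 13), (4, 2), (4, 13), (6, 3), (6, 4), (6, 11), (6, 12)]

Answer: no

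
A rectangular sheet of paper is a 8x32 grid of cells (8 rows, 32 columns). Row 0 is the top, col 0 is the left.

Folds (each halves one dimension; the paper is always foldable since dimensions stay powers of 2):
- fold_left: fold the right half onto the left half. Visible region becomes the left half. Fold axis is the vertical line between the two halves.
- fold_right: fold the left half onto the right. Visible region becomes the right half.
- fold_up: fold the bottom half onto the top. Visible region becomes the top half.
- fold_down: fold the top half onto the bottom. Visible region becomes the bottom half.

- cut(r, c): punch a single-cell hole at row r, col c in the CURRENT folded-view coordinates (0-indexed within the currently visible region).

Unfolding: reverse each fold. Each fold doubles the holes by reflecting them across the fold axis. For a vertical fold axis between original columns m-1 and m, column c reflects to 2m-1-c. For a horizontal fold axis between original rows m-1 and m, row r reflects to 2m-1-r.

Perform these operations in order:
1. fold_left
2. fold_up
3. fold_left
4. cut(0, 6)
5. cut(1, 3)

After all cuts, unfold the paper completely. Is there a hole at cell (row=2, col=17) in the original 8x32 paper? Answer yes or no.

Op 1 fold_left: fold axis v@16; visible region now rows[0,8) x cols[0,16) = 8x16
Op 2 fold_up: fold axis h@4; visible region now rows[0,4) x cols[0,16) = 4x16
Op 3 fold_left: fold axis v@8; visible region now rows[0,4) x cols[0,8) = 4x8
Op 4 cut(0, 6): punch at orig (0,6); cuts so far [(0, 6)]; region rows[0,4) x cols[0,8) = 4x8
Op 5 cut(1, 3): punch at orig (1,3); cuts so far [(0, 6), (1, 3)]; region rows[0,4) x cols[0,8) = 4x8
Unfold 1 (reflect across v@8): 4 holes -> [(0, 6), (0, 9), (1, 3), (1, 12)]
Unfold 2 (reflect across h@4): 8 holes -> [(0, 6), (0, 9), (1, 3), (1, 12), (6, 3), (6, 12), (7, 6), (7, 9)]
Unfold 3 (reflect across v@16): 16 holes -> [(0, 6), (0, 9), (0, 22), (0, 25), (1, 3), (1, 12), (1, 19), (1, 28), (6, 3), (6, 12), (6, 19), (6, 28), (7, 6), (7, 9), (7, 22), (7, 25)]
Holes: [(0, 6), (0, 9), (0, 22), (0, 25), (1, 3), (1, 12), (1, 19), (1, 28), (6, 3), (6, 12), (6, 19), (6, 28), (7, 6), (7, 9), (7, 22), (7, 25)]

Answer: no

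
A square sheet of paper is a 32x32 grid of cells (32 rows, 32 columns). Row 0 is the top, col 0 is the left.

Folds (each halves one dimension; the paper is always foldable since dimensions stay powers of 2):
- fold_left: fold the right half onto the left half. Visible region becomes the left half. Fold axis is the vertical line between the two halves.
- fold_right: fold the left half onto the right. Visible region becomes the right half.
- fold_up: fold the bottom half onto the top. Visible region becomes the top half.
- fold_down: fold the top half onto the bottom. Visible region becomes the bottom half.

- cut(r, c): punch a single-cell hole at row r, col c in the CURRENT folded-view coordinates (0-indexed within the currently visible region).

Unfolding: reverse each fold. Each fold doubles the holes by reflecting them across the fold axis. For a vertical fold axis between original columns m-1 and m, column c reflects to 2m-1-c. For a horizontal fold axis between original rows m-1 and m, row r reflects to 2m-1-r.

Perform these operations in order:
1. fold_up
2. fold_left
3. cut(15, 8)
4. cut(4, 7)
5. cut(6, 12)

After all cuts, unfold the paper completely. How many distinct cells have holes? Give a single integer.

Op 1 fold_up: fold axis h@16; visible region now rows[0,16) x cols[0,32) = 16x32
Op 2 fold_left: fold axis v@16; visible region now rows[0,16) x cols[0,16) = 16x16
Op 3 cut(15, 8): punch at orig (15,8); cuts so far [(15, 8)]; region rows[0,16) x cols[0,16) = 16x16
Op 4 cut(4, 7): punch at orig (4,7); cuts so far [(4, 7), (15, 8)]; region rows[0,16) x cols[0,16) = 16x16
Op 5 cut(6, 12): punch at orig (6,12); cuts so far [(4, 7), (6, 12), (15, 8)]; region rows[0,16) x cols[0,16) = 16x16
Unfold 1 (reflect across v@16): 6 holes -> [(4, 7), (4, 24), (6, 12), (6, 19), (15, 8), (15, 23)]
Unfold 2 (reflect across h@16): 12 holes -> [(4, 7), (4, 24), (6, 12), (6, 19), (15, 8), (15, 23), (16, 8), (16, 23), (25, 12), (25, 19), (27, 7), (27, 24)]

Answer: 12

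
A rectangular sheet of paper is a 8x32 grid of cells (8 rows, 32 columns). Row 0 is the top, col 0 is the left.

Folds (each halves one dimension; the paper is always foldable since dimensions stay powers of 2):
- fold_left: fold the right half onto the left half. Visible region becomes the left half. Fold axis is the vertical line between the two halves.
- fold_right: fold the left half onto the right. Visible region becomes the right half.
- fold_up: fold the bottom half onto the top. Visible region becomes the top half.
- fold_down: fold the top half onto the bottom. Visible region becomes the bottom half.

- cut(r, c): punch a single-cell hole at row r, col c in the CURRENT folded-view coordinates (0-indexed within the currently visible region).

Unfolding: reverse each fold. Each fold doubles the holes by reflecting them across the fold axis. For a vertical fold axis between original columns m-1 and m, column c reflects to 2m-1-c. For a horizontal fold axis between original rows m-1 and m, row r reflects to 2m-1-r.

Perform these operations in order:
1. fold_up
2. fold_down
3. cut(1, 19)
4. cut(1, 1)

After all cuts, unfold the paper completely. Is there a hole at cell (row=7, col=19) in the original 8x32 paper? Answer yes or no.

Op 1 fold_up: fold axis h@4; visible region now rows[0,4) x cols[0,32) = 4x32
Op 2 fold_down: fold axis h@2; visible region now rows[2,4) x cols[0,32) = 2x32
Op 3 cut(1, 19): punch at orig (3,19); cuts so far [(3, 19)]; region rows[2,4) x cols[0,32) = 2x32
Op 4 cut(1, 1): punch at orig (3,1); cuts so far [(3, 1), (3, 19)]; region rows[2,4) x cols[0,32) = 2x32
Unfold 1 (reflect across h@2): 4 holes -> [(0, 1), (0, 19), (3, 1), (3, 19)]
Unfold 2 (reflect across h@4): 8 holes -> [(0, 1), (0, 19), (3, 1), (3, 19), (4, 1), (4, 19), (7, 1), (7, 19)]
Holes: [(0, 1), (0, 19), (3, 1), (3, 19), (4, 1), (4, 19), (7, 1), (7, 19)]

Answer: yes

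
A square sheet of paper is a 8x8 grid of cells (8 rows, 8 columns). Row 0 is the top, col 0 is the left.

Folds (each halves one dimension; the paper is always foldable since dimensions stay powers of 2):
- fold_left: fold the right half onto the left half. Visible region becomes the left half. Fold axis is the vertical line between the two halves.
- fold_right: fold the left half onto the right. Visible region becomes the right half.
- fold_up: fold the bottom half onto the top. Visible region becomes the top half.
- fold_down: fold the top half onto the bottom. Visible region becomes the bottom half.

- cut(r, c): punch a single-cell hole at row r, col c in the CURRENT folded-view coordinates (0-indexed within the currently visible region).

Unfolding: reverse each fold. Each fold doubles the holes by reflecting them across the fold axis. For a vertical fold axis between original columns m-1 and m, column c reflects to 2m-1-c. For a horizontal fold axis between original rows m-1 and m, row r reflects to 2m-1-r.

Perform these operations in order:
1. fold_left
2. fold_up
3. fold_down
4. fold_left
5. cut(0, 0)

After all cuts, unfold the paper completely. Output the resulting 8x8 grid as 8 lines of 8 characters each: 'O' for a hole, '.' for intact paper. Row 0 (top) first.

Answer: ........
O..OO..O
O..OO..O
........
........
O..OO..O
O..OO..O
........

Derivation:
Op 1 fold_left: fold axis v@4; visible region now rows[0,8) x cols[0,4) = 8x4
Op 2 fold_up: fold axis h@4; visible region now rows[0,4) x cols[0,4) = 4x4
Op 3 fold_down: fold axis h@2; visible region now rows[2,4) x cols[0,4) = 2x4
Op 4 fold_left: fold axis v@2; visible region now rows[2,4) x cols[0,2) = 2x2
Op 5 cut(0, 0): punch at orig (2,0); cuts so far [(2, 0)]; region rows[2,4) x cols[0,2) = 2x2
Unfold 1 (reflect across v@2): 2 holes -> [(2, 0), (2, 3)]
Unfold 2 (reflect across h@2): 4 holes -> [(1, 0), (1, 3), (2, 0), (2, 3)]
Unfold 3 (reflect across h@4): 8 holes -> [(1, 0), (1, 3), (2, 0), (2, 3), (5, 0), (5, 3), (6, 0), (6, 3)]
Unfold 4 (reflect across v@4): 16 holes -> [(1, 0), (1, 3), (1, 4), (1, 7), (2, 0), (2, 3), (2, 4), (2, 7), (5, 0), (5, 3), (5, 4), (5, 7), (6, 0), (6, 3), (6, 4), (6, 7)]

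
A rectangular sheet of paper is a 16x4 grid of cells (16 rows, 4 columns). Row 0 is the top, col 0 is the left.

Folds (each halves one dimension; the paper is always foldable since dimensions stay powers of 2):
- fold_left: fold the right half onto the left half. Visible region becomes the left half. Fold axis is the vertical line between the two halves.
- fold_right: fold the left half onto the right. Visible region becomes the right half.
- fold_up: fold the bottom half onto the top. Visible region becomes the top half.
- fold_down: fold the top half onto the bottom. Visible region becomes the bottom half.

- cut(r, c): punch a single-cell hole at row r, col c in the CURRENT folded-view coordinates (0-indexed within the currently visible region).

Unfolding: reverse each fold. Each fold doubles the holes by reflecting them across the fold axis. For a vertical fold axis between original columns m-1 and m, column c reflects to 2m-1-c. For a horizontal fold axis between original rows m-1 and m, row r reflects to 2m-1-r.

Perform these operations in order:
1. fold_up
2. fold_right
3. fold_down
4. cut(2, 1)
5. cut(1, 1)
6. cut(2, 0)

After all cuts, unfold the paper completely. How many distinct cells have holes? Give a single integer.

Answer: 24

Derivation:
Op 1 fold_up: fold axis h@8; visible region now rows[0,8) x cols[0,4) = 8x4
Op 2 fold_right: fold axis v@2; visible region now rows[0,8) x cols[2,4) = 8x2
Op 3 fold_down: fold axis h@4; visible region now rows[4,8) x cols[2,4) = 4x2
Op 4 cut(2, 1): punch at orig (6,3); cuts so far [(6, 3)]; region rows[4,8) x cols[2,4) = 4x2
Op 5 cut(1, 1): punch at orig (5,3); cuts so far [(5, 3), (6, 3)]; region rows[4,8) x cols[2,4) = 4x2
Op 6 cut(2, 0): punch at orig (6,2); cuts so far [(5, 3), (6, 2), (6, 3)]; region rows[4,8) x cols[2,4) = 4x2
Unfold 1 (reflect across h@4): 6 holes -> [(1, 2), (1, 3), (2, 3), (5, 3), (6, 2), (6, 3)]
Unfold 2 (reflect across v@2): 12 holes -> [(1, 0), (1, 1), (1, 2), (1, 3), (2, 0), (2, 3), (5, 0), (5, 3), (6, 0), (6, 1), (6, 2), (6, 3)]
Unfold 3 (reflect across h@8): 24 holes -> [(1, 0), (1, 1), (1, 2), (1, 3), (2, 0), (2, 3), (5, 0), (5, 3), (6, 0), (6, 1), (6, 2), (6, 3), (9, 0), (9, 1), (9, 2), (9, 3), (10, 0), (10, 3), (13, 0), (13, 3), (14, 0), (14, 1), (14, 2), (14, 3)]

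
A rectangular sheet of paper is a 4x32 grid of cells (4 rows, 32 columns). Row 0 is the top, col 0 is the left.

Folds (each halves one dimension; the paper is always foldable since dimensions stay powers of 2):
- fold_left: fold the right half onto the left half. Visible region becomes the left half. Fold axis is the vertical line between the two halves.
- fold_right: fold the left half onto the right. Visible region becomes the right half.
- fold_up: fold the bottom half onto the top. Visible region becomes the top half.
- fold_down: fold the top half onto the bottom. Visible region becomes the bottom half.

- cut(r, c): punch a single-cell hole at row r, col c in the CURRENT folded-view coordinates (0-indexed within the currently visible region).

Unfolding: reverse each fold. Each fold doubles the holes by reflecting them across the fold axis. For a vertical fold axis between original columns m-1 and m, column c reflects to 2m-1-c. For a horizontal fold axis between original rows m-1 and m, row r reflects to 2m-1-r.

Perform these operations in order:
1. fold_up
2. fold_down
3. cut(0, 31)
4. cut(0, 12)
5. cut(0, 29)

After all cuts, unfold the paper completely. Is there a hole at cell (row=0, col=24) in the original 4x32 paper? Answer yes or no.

Op 1 fold_up: fold axis h@2; visible region now rows[0,2) x cols[0,32) = 2x32
Op 2 fold_down: fold axis h@1; visible region now rows[1,2) x cols[0,32) = 1x32
Op 3 cut(0, 31): punch at orig (1,31); cuts so far [(1, 31)]; region rows[1,2) x cols[0,32) = 1x32
Op 4 cut(0, 12): punch at orig (1,12); cuts so far [(1, 12), (1, 31)]; region rows[1,2) x cols[0,32) = 1x32
Op 5 cut(0, 29): punch at orig (1,29); cuts so far [(1, 12), (1, 29), (1, 31)]; region rows[1,2) x cols[0,32) = 1x32
Unfold 1 (reflect across h@1): 6 holes -> [(0, 12), (0, 29), (0, 31), (1, 12), (1, 29), (1, 31)]
Unfold 2 (reflect across h@2): 12 holes -> [(0, 12), (0, 29), (0, 31), (1, 12), (1, 29), (1, 31), (2, 12), (2, 29), (2, 31), (3, 12), (3, 29), (3, 31)]
Holes: [(0, 12), (0, 29), (0, 31), (1, 12), (1, 29), (1, 31), (2, 12), (2, 29), (2, 31), (3, 12), (3, 29), (3, 31)]

Answer: no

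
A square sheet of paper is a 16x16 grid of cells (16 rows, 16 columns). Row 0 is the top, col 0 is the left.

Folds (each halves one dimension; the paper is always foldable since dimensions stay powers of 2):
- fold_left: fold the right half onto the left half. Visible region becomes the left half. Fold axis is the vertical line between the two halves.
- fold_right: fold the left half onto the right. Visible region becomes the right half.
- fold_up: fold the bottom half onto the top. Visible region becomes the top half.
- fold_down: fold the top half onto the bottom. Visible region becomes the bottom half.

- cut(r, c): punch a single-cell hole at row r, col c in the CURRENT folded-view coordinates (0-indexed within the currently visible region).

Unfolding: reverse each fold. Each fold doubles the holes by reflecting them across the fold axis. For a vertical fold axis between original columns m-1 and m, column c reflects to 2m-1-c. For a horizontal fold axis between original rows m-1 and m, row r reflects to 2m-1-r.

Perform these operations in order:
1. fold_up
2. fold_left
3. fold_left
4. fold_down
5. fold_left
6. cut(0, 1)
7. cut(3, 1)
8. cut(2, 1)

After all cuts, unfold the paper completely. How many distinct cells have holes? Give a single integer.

Op 1 fold_up: fold axis h@8; visible region now rows[0,8) x cols[0,16) = 8x16
Op 2 fold_left: fold axis v@8; visible region now rows[0,8) x cols[0,8) = 8x8
Op 3 fold_left: fold axis v@4; visible region now rows[0,8) x cols[0,4) = 8x4
Op 4 fold_down: fold axis h@4; visible region now rows[4,8) x cols[0,4) = 4x4
Op 5 fold_left: fold axis v@2; visible region now rows[4,8) x cols[0,2) = 4x2
Op 6 cut(0, 1): punch at orig (4,1); cuts so far [(4, 1)]; region rows[4,8) x cols[0,2) = 4x2
Op 7 cut(3, 1): punch at orig (7,1); cuts so far [(4, 1), (7, 1)]; region rows[4,8) x cols[0,2) = 4x2
Op 8 cut(2, 1): punch at orig (6,1); cuts so far [(4, 1), (6, 1), (7, 1)]; region rows[4,8) x cols[0,2) = 4x2
Unfold 1 (reflect across v@2): 6 holes -> [(4, 1), (4, 2), (6, 1), (6, 2), (7, 1), (7, 2)]
Unfold 2 (reflect across h@4): 12 holes -> [(0, 1), (0, 2), (1, 1), (1, 2), (3, 1), (3, 2), (4, 1), (4, 2), (6, 1), (6, 2), (7, 1), (7, 2)]
Unfold 3 (reflect across v@4): 24 holes -> [(0, 1), (0, 2), (0, 5), (0, 6), (1, 1), (1, 2), (1, 5), (1, 6), (3, 1), (3, 2), (3, 5), (3, 6), (4, 1), (4, 2), (4, 5), (4, 6), (6, 1), (6, 2), (6, 5), (6, 6), (7, 1), (7, 2), (7, 5), (7, 6)]
Unfold 4 (reflect across v@8): 48 holes -> [(0, 1), (0, 2), (0, 5), (0, 6), (0, 9), (0, 10), (0, 13), (0, 14), (1, 1), (1, 2), (1, 5), (1, 6), (1, 9), (1, 10), (1, 13), (1, 14), (3, 1), (3, 2), (3, 5), (3, 6), (3, 9), (3, 10), (3, 13), (3, 14), (4, 1), (4, 2), (4, 5), (4, 6), (4, 9), (4, 10), (4, 13), (4, 14), (6, 1), (6, 2), (6, 5), (6, 6), (6, 9), (6, 10), (6, 13), (6, 14), (7, 1), (7, 2), (7, 5), (7, 6), (7, 9), (7, 10), (7, 13), (7, 14)]
Unfold 5 (reflect across h@8): 96 holes -> [(0, 1), (0, 2), (0, 5), (0, 6), (0, 9), (0, 10), (0, 13), (0, 14), (1, 1), (1, 2), (1, 5), (1, 6), (1, 9), (1, 10), (1, 13), (1, 14), (3, 1), (3, 2), (3, 5), (3, 6), (3, 9), (3, 10), (3, 13), (3, 14), (4, 1), (4, 2), (4, 5), (4, 6), (4, 9), (4, 10), (4, 13), (4, 14), (6, 1), (6, 2), (6, 5), (6, 6), (6, 9), (6, 10), (6, 13), (6, 14), (7, 1), (7, 2), (7, 5), (7, 6), (7, 9), (7, 10), (7, 13), (7, 14), (8, 1), (8, 2), (8, 5), (8, 6), (8, 9), (8, 10), (8, 13), (8, 14), (9, 1), (9, 2), (9, 5), (9, 6), (9, 9), (9, 10), (9, 13), (9, 14), (11, 1), (11, 2), (11, 5), (11, 6), (11, 9), (11, 10), (11, 13), (11, 14), (12, 1), (12, 2), (12, 5), (12, 6), (12, 9), (12, 10), (12, 13), (12, 14), (14, 1), (14, 2), (14, 5), (14, 6), (14, 9), (14, 10), (14, 13), (14, 14), (15, 1), (15, 2), (15, 5), (15, 6), (15, 9), (15, 10), (15, 13), (15, 14)]

Answer: 96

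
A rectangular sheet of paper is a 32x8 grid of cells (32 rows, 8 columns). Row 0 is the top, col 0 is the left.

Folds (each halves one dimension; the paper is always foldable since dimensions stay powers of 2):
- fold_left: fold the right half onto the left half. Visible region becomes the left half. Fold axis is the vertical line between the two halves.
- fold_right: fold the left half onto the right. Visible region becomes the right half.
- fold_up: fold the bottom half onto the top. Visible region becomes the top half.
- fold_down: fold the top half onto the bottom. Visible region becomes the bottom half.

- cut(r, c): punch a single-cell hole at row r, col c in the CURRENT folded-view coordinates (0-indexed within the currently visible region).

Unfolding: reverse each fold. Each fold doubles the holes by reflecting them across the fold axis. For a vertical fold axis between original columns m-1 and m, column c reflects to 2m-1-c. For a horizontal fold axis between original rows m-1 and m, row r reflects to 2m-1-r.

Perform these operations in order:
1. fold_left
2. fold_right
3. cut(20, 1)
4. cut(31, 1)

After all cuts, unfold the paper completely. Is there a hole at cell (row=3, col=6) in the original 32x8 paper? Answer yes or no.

Answer: no

Derivation:
Op 1 fold_left: fold axis v@4; visible region now rows[0,32) x cols[0,4) = 32x4
Op 2 fold_right: fold axis v@2; visible region now rows[0,32) x cols[2,4) = 32x2
Op 3 cut(20, 1): punch at orig (20,3); cuts so far [(20, 3)]; region rows[0,32) x cols[2,4) = 32x2
Op 4 cut(31, 1): punch at orig (31,3); cuts so far [(20, 3), (31, 3)]; region rows[0,32) x cols[2,4) = 32x2
Unfold 1 (reflect across v@2): 4 holes -> [(20, 0), (20, 3), (31, 0), (31, 3)]
Unfold 2 (reflect across v@4): 8 holes -> [(20, 0), (20, 3), (20, 4), (20, 7), (31, 0), (31, 3), (31, 4), (31, 7)]
Holes: [(20, 0), (20, 3), (20, 4), (20, 7), (31, 0), (31, 3), (31, 4), (31, 7)]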